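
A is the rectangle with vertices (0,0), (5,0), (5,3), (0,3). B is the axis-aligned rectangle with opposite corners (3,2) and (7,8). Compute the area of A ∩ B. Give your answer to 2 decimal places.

|A∩B|: x∈[3,5], y∈[2,3] → 2·1 = 2.

2.00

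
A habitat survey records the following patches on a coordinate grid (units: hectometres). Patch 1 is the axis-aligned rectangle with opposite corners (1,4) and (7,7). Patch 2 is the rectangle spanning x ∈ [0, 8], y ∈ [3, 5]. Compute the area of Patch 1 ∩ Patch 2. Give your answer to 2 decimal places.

6.00

|Patch 1∩Patch 2|: x∈[1,7], y∈[4,5] → 6·1 = 6.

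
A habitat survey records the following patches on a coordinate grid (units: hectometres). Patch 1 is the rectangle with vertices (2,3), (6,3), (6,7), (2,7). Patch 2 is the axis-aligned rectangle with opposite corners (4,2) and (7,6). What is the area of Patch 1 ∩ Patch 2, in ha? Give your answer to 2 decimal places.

6.00

|Patch 1∩Patch 2|: x∈[4,6], y∈[3,6] → 2·3 = 6.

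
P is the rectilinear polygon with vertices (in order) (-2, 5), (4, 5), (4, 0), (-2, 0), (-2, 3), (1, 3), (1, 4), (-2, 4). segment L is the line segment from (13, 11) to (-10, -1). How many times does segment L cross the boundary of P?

2

The segment meets the boundary at (-0.417,4), (1.5,5).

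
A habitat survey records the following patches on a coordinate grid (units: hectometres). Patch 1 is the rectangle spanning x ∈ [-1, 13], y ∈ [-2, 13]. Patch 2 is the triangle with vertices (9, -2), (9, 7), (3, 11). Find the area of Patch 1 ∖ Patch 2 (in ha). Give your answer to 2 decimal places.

|Patch 1| = 210, |Patch 1∩Patch 2| = 27.
|Patch 1 ∖ Patch 2| = |Patch 1| − |Patch 1∩Patch 2| = 210 − 27 = 183.00.

183.00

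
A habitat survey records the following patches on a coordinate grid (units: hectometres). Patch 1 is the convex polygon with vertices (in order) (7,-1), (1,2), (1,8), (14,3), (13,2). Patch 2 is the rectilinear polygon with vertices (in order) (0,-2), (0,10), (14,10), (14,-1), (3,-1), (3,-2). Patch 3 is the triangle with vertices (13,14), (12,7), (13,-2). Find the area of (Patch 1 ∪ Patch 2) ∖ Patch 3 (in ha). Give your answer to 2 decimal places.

150.20

|Patch 1 ∪ Patch 2| = 157.
|(Patch 1 ∪ Patch 2) ∩ Patch 3| = 6.8016.
|(Patch 1 ∪ Patch 2) ∖ Patch 3| = 157 − 6.8016 = 150.20.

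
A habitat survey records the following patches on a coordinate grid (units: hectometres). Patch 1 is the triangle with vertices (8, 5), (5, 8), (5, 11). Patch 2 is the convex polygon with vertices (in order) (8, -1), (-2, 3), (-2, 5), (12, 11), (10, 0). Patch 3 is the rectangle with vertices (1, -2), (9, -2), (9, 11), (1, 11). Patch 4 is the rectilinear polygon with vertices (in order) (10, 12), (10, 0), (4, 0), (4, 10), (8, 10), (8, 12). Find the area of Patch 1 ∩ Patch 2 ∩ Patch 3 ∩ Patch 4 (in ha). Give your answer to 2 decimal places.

2.65

The intersection is the polygon with vertices (8,5), (5,8), (6.235,8.529).
By the shoelace formula its area is 2.65.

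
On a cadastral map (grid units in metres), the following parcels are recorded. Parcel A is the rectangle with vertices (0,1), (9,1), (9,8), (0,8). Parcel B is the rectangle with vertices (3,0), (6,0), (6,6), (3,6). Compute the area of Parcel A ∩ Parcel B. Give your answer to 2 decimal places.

15.00

|Parcel A∩Parcel B|: x∈[3,6], y∈[1,6] → 3·5 = 15.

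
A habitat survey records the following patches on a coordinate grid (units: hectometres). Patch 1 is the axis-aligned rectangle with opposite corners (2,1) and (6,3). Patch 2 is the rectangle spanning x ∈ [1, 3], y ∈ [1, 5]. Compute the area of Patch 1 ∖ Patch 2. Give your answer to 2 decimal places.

|Patch 1∩Patch 2|: x∈[2,3], y∈[1,3] → 1·2 = 2.
|Patch 1| = 8.
|Patch 1 ∖ Patch 2| = |Patch 1| − |Patch 1∩Patch 2| = 8 − 2 = 6.00.

6.00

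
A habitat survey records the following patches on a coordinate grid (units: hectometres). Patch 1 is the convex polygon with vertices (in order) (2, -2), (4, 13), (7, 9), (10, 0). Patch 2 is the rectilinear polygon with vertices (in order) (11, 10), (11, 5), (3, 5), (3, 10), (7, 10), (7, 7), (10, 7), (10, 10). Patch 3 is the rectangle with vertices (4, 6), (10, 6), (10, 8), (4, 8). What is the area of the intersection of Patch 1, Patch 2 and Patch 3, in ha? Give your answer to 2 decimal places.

The intersection is the polygon with vertices (7,7), (7.667,7), (8,6), (4,6), (4,8), (7,8).
By the shoelace formula its area is 6.83.

6.83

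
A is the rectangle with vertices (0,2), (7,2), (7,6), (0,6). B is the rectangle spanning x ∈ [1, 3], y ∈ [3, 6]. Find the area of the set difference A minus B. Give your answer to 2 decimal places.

|A∩B|: x∈[1,3], y∈[3,6] → 2·3 = 6.
|A| = 28.
|A ∖ B| = |A| − |A∩B| = 28 − 6 = 22.00.

22.00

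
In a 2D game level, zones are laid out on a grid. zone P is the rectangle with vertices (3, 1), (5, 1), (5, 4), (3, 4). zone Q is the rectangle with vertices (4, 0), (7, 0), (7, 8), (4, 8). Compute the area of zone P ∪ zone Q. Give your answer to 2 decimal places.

27.00

By inclusion–exclusion:
Individual areas: |zone P| = 6, |zone Q| = 24.
|zone P∩zone Q|: x∈[4,5], y∈[1,4] → 1·3 = 3.
|zone P ∪ zone Q| = 30 − 3 = 27.00.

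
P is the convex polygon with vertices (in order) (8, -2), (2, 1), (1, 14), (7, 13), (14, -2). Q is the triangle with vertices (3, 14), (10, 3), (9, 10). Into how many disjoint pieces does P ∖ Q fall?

2

P ∖ Q splits into 2 disjoint pieces (area 105.083, area 3.7186).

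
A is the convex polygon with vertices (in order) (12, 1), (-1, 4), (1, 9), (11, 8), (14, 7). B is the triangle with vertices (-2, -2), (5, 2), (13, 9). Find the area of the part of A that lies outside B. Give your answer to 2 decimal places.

|A| = 80, |A∩B| = 4.3486.
|A ∖ B| = |A| − |A∩B| = 80 − 4.3486 = 75.65.

75.65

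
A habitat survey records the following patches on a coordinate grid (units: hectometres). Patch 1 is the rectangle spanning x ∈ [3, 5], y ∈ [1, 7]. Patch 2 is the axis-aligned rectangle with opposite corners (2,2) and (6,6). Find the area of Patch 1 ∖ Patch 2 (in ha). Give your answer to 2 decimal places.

4.00

|Patch 1∩Patch 2|: x∈[3,5], y∈[2,6] → 2·4 = 8.
|Patch 1| = 12.
|Patch 1 ∖ Patch 2| = |Patch 1| − |Patch 1∩Patch 2| = 12 − 8 = 4.00.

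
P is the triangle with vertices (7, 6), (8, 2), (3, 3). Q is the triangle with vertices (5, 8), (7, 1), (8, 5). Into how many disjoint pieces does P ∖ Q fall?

2

P ∖ Q splits into 2 disjoint pieces (area 0.5089, area 4.877).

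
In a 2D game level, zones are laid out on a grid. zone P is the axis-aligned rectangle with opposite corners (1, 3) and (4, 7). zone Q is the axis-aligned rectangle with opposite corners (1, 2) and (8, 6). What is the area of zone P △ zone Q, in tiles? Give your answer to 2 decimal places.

22.00

|zone P∩zone Q|: x∈[1,4], y∈[3,6] → 3·3 = 9.
|zone P △ zone Q| = |zone P| + |zone Q| − 2·|zone P∩zone Q| = 12 + 28 − 18 = 22.00.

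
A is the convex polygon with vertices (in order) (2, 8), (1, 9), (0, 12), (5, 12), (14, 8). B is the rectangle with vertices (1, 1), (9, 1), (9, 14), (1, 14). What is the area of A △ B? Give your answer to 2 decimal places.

|A| = 35, |B| = 104, |A∩B| = 27.9444.
|A △ B| = |A| + |B| − 2·|A∩B| = 35 + 104 − 55.8889 = 83.11.

83.11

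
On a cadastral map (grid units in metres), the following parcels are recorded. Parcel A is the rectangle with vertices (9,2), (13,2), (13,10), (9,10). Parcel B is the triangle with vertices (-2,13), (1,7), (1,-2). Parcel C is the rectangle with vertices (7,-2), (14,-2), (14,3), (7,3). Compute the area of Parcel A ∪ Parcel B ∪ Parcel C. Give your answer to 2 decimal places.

76.50

By inclusion–exclusion:
Individual areas: |Parcel A| = 32, |Parcel B| = 13.5, |Parcel C| = 35.
|Parcel A∩Parcel B| = 0.
|Parcel A∩Parcel C|: x∈[9,13], y∈[2,3] → 4·1 = 4.
|Parcel B∩Parcel C| = 0.
|Parcel A∩Parcel B∩Parcel C| = 0.
|Parcel A ∪ Parcel B ∪ Parcel C| = 80.5 − 4 + 0 = 76.50.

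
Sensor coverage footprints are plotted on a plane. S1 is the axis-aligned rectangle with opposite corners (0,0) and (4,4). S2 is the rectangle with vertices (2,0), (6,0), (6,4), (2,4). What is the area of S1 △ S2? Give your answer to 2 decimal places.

|S1∩S2|: x∈[2,4], y∈[0,4] → 2·4 = 8.
|S1 △ S2| = |S1| + |S2| − 2·|S1∩S2| = 16 + 16 − 16 = 16.00.

16.00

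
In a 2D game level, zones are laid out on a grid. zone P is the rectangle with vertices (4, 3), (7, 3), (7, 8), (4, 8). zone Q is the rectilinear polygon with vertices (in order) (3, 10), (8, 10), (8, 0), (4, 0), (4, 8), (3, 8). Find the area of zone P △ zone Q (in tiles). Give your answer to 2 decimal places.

|zone P| = 15, |zone Q| = 42, |zone P∩zone Q| = 15.
|zone P △ zone Q| = |zone P| + |zone Q| − 2·|zone P∩zone Q| = 15 + 42 − 30 = 27.00.

27.00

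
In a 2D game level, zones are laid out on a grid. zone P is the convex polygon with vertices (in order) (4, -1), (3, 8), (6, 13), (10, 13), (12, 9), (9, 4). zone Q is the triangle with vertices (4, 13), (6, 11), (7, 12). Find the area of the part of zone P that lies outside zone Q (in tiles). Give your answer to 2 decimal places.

|zone P| = 75, |zone P∩zone Q| = 1.3056.
|zone P ∖ zone Q| = |zone P| − |zone P∩zone Q| = 75 − 1.3056 = 73.69.

73.69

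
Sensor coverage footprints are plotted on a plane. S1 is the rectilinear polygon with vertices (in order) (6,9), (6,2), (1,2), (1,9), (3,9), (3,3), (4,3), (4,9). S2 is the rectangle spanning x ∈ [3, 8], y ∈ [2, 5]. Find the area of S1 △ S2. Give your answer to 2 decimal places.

|S1| = 29, |S2| = 15, |S1∩S2| = 7.
|S1 △ S2| = |S1| + |S2| − 2·|S1∩S2| = 29 + 15 − 14 = 30.00.

30.00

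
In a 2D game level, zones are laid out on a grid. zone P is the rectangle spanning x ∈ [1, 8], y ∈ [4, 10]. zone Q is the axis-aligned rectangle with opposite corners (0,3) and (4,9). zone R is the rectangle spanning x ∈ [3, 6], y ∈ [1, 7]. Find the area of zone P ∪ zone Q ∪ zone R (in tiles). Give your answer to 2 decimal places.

59.00

By inclusion–exclusion:
Individual areas: |zone P| = 42, |zone Q| = 24, |zone R| = 18.
|zone P∩zone Q|: x∈[1,4], y∈[4,9] → 3·5 = 15.
|zone P∩zone R|: x∈[3,6], y∈[4,7] → 3·3 = 9.
|zone Q∩zone R|: x∈[3,4], y∈[3,7] → 1·4 = 4.
|zone P∩zone Q∩zone R| = 3.
|zone P ∪ zone Q ∪ zone R| = 84 − 28 + 3 = 59.00.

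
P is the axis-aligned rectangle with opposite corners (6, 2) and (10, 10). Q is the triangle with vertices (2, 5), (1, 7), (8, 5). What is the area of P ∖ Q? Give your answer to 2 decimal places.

|P| = 32, |P∩Q| = 0.5714.
|P ∖ Q| = |P| − |P∩Q| = 32 − 0.5714 = 31.43.

31.43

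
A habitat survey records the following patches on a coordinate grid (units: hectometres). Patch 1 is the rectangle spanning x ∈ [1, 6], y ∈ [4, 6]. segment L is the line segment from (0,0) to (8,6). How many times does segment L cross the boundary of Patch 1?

The segment meets the boundary at (6,4.5), (5.333,4).

2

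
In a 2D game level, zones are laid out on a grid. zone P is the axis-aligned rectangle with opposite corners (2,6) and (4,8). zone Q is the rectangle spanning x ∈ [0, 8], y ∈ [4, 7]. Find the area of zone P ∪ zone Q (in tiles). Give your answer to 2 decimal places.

By inclusion–exclusion:
Individual areas: |zone P| = 4, |zone Q| = 24.
|zone P∩zone Q|: x∈[2,4], y∈[6,7] → 2·1 = 2.
|zone P ∪ zone Q| = 28 − 2 = 26.00.

26.00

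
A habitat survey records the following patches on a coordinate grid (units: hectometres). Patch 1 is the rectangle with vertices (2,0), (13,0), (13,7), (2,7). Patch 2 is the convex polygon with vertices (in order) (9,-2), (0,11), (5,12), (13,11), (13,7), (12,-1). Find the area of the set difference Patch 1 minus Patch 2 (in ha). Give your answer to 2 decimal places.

25.41

|Patch 1| = 77, |Patch 1∩Patch 2| = 51.5913.
|Patch 1 ∖ Patch 2| = |Patch 1| − |Patch 1∩Patch 2| = 77 − 51.5913 = 25.41.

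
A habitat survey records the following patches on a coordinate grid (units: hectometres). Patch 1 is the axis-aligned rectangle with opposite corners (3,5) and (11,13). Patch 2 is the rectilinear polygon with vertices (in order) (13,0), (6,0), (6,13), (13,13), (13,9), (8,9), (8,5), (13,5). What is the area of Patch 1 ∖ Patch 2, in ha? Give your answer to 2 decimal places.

36.00

|Patch 1| = 64, |Patch 1∩Patch 2| = 28.
|Patch 1 ∖ Patch 2| = |Patch 1| − |Patch 1∩Patch 2| = 64 − 28 = 36.00.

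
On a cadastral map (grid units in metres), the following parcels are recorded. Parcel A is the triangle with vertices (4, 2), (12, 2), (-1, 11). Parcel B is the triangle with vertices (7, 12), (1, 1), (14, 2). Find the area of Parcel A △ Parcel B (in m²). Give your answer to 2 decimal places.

55.05

|Parcel A| = 36, |Parcel B| = 68.5, |Parcel A∩Parcel B| = 24.7271.
|Parcel A △ Parcel B| = |Parcel A| + |Parcel B| − 2·|Parcel A∩Parcel B| = 36 + 68.5 − 49.4541 = 55.05.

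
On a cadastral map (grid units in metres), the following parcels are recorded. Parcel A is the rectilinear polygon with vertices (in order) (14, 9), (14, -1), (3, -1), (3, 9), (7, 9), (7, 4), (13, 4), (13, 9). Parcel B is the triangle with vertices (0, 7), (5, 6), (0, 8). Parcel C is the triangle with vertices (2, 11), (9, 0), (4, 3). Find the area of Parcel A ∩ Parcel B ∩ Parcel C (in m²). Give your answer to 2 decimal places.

The intersection is the polygon with vertices (5,6), (3.158,6.368), (3.056,6.778).
By the shoelace formula its area is 0.36.

0.36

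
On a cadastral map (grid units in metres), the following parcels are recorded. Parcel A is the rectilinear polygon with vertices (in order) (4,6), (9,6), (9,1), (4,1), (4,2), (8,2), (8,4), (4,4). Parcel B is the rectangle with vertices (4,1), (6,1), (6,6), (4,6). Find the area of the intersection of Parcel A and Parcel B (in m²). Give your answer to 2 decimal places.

6.00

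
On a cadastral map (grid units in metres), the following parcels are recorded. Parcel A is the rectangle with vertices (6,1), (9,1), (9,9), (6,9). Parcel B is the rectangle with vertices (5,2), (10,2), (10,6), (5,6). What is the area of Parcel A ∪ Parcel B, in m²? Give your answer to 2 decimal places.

By inclusion–exclusion:
Individual areas: |Parcel A| = 24, |Parcel B| = 20.
|Parcel A∩Parcel B|: x∈[6,9], y∈[2,6] → 3·4 = 12.
|Parcel A ∪ Parcel B| = 44 − 12 = 32.00.

32.00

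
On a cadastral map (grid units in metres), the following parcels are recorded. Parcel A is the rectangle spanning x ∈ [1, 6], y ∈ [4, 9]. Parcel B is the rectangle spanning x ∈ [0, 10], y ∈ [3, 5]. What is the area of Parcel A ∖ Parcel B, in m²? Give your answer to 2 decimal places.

20.00

|Parcel A∩Parcel B|: x∈[1,6], y∈[4,5] → 5·1 = 5.
|Parcel A| = 25.
|Parcel A ∖ Parcel B| = |Parcel A| − |Parcel A∩Parcel B| = 25 − 5 = 20.00.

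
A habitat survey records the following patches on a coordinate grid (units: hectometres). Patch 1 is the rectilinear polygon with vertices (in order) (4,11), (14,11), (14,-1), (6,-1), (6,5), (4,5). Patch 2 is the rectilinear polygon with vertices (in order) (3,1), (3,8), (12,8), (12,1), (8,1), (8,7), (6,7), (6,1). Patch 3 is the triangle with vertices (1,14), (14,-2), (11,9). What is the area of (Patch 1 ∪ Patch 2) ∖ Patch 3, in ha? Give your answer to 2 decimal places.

|Patch 1 ∪ Patch 2| = 123.
|(Patch 1 ∪ Patch 2) ∩ Patch 3| = 41.6917.
|(Patch 1 ∪ Patch 2) ∖ Patch 3| = 123 − 41.6917 = 81.31.

81.31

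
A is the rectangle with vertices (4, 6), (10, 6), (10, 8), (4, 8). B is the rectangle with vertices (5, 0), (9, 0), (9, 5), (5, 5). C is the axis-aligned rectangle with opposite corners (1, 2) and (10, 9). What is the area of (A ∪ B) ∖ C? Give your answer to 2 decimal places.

8.00

|A ∪ B| = 32.
|(A ∪ B) ∩ C| = 24.
|(A ∪ B) ∖ C| = 32 − 24 = 8.00.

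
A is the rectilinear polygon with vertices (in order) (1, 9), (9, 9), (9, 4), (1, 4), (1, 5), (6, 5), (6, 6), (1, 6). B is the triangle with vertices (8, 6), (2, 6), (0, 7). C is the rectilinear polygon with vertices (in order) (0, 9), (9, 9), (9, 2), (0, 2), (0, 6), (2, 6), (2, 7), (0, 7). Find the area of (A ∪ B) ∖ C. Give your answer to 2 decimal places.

1.19

|A ∪ B| = 35.1875.
|(A ∪ B) ∩ C| = 34.
|(A ∪ B) ∖ C| = 35.1875 − 34 = 1.19.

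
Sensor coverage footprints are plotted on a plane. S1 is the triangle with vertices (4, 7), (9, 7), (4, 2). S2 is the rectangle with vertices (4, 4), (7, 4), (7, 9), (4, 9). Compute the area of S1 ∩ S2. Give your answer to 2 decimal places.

8.50

The intersection is the polygon with vertices (7,7), (7,5), (6,4), (4,4), (4,7).
By the shoelace formula its area is 8.50.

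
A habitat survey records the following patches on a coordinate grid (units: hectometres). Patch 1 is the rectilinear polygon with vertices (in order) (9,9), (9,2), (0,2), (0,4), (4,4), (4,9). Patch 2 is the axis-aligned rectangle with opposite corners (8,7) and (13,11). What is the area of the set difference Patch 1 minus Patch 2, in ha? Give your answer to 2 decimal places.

|Patch 1| = 43, |Patch 1∩Patch 2| = 2.
|Patch 1 ∖ Patch 2| = |Patch 1| − |Patch 1∩Patch 2| = 43 − 2 = 41.00.

41.00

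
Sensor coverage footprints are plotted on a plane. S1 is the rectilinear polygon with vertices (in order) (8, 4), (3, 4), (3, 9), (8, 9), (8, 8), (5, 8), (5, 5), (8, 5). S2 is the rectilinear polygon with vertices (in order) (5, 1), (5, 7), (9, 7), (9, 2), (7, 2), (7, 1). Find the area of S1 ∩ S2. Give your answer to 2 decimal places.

3.00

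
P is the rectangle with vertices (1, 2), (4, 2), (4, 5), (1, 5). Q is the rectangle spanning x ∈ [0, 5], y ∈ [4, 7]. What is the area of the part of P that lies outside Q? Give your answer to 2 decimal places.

|P∩Q|: x∈[1,4], y∈[4,5] → 3·1 = 3.
|P| = 9.
|P ∖ Q| = |P| − |P∩Q| = 9 − 3 = 6.00.

6.00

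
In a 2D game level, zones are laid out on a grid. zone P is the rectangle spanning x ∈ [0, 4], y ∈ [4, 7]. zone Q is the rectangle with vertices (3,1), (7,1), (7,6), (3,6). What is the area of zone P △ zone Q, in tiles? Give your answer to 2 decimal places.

|zone P∩zone Q|: x∈[3,4], y∈[4,6] → 1·2 = 2.
|zone P △ zone Q| = |zone P| + |zone Q| − 2·|zone P∩zone Q| = 12 + 20 − 4 = 28.00.

28.00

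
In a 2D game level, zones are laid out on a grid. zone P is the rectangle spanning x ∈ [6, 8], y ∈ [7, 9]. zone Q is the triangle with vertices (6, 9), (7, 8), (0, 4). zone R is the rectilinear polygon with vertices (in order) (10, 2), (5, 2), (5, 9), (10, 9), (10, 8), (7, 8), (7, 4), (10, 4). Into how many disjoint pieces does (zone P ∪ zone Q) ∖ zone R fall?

2

(zone P ∪ zone Q) ∖ zone R splits into 2 disjoint pieces (area 1, area 3.2738).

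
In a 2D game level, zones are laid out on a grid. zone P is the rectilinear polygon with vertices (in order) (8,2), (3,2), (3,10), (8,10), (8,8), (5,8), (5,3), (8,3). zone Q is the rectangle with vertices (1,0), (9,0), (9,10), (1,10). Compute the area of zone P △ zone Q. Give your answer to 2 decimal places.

55.00

|zone P| = 25, |zone Q| = 80, |zone P∩zone Q| = 25.
|zone P △ zone Q| = |zone P| + |zone Q| − 2·|zone P∩zone Q| = 25 + 80 − 50 = 55.00.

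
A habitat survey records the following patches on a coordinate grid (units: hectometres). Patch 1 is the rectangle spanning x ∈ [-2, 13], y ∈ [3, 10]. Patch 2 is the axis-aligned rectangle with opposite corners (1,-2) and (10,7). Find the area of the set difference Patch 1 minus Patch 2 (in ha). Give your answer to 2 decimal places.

|Patch 1∩Patch 2|: x∈[1,10], y∈[3,7] → 9·4 = 36.
|Patch 1| = 105.
|Patch 1 ∖ Patch 2| = |Patch 1| − |Patch 1∩Patch 2| = 105 − 36 = 69.00.

69.00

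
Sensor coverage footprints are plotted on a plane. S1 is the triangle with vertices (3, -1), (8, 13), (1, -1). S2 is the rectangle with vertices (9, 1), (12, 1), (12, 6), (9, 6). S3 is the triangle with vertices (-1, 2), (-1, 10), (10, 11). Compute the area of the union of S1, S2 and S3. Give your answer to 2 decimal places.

71.11

By inclusion–exclusion:
Individual areas: |S1| = 14, |S2| = 15, |S3| = 44.
|S1∩S2| = 0.
|S1∩S3| = 1.8901.
|S2∩S3| = 0.
|S1∩S2∩S3| = 0.
|S1 ∪ S2 ∪ S3| = 73 − 1.8901 + 0 = 71.11.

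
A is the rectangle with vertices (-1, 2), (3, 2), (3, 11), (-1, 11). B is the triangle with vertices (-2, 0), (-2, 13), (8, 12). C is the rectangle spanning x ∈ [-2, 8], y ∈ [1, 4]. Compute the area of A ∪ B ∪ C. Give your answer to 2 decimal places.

By inclusion–exclusion:
Individual areas: |A| = 36, |B| = 65, |C| = 30.
|A∩B| = 29.3333.
|A∩C|: x∈[-1,3], y∈[2,4] → 4·2 = 8.
|B∩C| = 6.25.
|A∩B∩C| = 3.
|A ∪ B ∪ C| = 131 − 43.5833 + 3 = 90.42.

90.42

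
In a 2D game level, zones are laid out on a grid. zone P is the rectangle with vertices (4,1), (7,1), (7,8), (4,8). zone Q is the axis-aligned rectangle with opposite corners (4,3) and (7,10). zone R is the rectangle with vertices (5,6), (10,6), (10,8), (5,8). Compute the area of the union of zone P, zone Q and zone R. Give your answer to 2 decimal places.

33.00

By inclusion–exclusion:
Individual areas: |zone P| = 21, |zone Q| = 21, |zone R| = 10.
|zone P∩zone Q|: x∈[4,7], y∈[3,8] → 3·5 = 15.
|zone P∩zone R|: x∈[5,7], y∈[6,8] → 2·2 = 4.
|zone Q∩zone R|: x∈[5,7], y∈[6,8] → 2·2 = 4.
|zone P∩zone Q∩zone R| = 4.
|zone P ∪ zone Q ∪ zone R| = 52 − 23 + 4 = 33.00.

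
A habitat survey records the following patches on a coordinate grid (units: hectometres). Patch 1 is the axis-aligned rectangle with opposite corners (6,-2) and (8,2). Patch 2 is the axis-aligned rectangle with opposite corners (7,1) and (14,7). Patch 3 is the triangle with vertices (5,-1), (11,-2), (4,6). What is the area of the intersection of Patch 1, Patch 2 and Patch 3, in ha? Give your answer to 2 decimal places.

The intersection is the polygon with vertices (8,1), (7,1), (7,2), (7.5,2), (8,1.429).
By the shoelace formula its area is 0.86.

0.86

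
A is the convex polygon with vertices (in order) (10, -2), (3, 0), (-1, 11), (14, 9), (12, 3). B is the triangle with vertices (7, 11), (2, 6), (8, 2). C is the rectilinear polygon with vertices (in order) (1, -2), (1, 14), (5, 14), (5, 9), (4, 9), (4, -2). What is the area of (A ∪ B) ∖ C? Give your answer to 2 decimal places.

95.06

|A ∪ B| = 122.5661.
|(A ∪ B) ∩ C| = 27.5095.
|(A ∪ B) ∖ C| = 122.5661 − 27.5095 = 95.06.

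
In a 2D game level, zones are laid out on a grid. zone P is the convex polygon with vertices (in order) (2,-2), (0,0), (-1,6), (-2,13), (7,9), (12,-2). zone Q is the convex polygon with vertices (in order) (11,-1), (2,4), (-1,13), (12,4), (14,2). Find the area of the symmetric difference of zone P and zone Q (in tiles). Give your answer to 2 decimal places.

|zone P| = 126, |zone Q| = 76, |zone P∩zone Q| = 60.3264.
|zone P △ zone Q| = |zone P| + |zone Q| − 2·|zone P∩zone Q| = 126 + 76 − 120.6528 = 81.35.

81.35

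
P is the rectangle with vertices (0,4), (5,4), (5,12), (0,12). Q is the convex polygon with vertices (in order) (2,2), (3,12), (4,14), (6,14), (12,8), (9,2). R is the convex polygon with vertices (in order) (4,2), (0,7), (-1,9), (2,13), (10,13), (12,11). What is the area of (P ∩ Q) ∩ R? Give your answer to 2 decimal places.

The region (P ∩ Q) ∩ R is the polygon with vertices (5,4), (2.4,4), (2.222,4.222), (3,12), (5,12).
By the shoelace formula its area is 19.18.

19.18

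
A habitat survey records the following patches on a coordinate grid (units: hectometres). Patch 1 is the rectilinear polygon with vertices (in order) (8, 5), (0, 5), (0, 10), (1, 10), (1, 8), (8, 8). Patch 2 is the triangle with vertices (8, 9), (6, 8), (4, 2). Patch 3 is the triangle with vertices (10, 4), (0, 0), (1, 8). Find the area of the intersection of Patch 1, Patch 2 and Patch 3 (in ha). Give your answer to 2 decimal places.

0.73

The intersection is the polygon with vertices (5.355,6.064), (6.127,5.721), (5.714,5), (5,5).
By the shoelace formula its area is 0.73.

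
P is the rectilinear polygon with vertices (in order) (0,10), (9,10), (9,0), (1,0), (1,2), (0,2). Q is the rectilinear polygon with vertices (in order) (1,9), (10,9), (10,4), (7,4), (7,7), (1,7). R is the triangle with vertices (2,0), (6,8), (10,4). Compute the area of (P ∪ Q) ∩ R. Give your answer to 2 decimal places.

The region (P ∪ Q) ∩ R is the polygon with vertices (9,4), (9,3.5), (2,0), (6,8), (10,4).
By the shoelace formula its area is 23.75.

23.75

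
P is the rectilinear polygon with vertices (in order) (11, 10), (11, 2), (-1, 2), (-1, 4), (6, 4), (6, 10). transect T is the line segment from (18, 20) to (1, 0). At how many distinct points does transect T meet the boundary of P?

The segment meets the boundary at (2.7,2), (4.4,4), (6,5.882), (9.5,10).

4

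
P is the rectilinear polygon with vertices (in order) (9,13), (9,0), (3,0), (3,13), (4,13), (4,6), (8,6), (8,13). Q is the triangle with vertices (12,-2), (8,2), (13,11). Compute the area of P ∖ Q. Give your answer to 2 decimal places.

|P| = 50, |P∩Q| = 1.4.
|P ∖ Q| = |P| − |P∩Q| = 50 − 1.4 = 48.60.

48.60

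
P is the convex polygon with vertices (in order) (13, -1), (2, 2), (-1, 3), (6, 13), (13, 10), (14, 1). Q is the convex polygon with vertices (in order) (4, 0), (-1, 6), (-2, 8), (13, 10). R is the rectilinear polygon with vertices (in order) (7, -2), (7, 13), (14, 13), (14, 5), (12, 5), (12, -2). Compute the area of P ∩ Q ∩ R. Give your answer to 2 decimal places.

The intersection is the polygon with vertices (13,10), (7,3.333), (7,9.2).
By the shoelace formula its area is 17.60.

17.60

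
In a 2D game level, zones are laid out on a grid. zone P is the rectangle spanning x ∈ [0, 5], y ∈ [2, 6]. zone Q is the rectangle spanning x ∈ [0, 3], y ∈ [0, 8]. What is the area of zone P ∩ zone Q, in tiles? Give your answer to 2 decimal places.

|zone P∩zone Q|: x∈[0,3], y∈[2,6] → 3·4 = 12.

12.00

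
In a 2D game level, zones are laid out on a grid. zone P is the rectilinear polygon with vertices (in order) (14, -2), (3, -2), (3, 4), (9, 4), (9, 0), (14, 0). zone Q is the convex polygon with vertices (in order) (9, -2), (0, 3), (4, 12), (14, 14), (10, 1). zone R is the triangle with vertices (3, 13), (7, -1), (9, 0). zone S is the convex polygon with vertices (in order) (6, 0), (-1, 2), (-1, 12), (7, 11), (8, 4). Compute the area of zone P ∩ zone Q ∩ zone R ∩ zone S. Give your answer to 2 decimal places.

The intersection is the polygon with vertices (7.56,3.12), (6.455,0.909), (5.571,4), (7.154,4).
By the shoelace formula its area is 3.38.

3.38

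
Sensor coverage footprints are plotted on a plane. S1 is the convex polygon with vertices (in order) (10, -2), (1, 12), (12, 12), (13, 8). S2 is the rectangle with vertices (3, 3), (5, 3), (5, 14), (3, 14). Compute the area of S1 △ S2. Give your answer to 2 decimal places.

91.33

|S1| = 88, |S2| = 22, |S1∩S2| = 9.3333.
|S1 △ S2| = |S1| + |S2| − 2·|S1∩S2| = 88 + 22 − 18.6667 = 91.33.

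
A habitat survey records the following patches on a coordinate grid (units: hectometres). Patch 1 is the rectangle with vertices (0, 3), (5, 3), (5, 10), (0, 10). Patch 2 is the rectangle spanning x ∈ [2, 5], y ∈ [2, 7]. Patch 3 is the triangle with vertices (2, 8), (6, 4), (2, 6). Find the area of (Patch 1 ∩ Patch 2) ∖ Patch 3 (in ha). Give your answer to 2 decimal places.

8.75

|Patch 1 ∩ Patch 2| = 12.
|(Patch 1 ∩ Patch 2) ∩ Patch 3| = 3.25.
|(Patch 1 ∩ Patch 2) ∖ Patch 3| = 12 − 3.25 = 8.75.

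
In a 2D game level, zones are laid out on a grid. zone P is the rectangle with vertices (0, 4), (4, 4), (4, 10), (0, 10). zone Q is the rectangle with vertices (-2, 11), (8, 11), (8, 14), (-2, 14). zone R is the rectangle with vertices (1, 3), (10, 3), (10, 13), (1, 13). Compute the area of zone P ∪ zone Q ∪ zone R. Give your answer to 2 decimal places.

By inclusion–exclusion:
Individual areas: |zone P| = 24, |zone Q| = 30, |zone R| = 90.
|zone P∩zone Q| = 0 (no overlap).
|zone P∩zone R|: x∈[1,4], y∈[4,10] → 3·6 = 18.
|zone Q∩zone R|: x∈[1,8], y∈[11,13] → 7·2 = 14.
|zone P∩zone Q∩zone R| = 0.
|zone P ∪ zone Q ∪ zone R| = 144 − 32 + 0 = 112.00.

112.00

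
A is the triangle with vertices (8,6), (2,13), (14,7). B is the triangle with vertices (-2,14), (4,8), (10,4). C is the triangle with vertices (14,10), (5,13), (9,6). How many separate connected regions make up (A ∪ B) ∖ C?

3

(A ∪ B) ∖ C splits into 3 disjoint pieces (area 10.7739, area 3.6437, area 6).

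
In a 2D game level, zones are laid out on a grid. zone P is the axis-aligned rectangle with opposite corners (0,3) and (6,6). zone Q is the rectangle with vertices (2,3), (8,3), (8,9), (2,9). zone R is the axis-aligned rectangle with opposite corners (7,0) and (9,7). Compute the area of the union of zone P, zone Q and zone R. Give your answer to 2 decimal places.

By inclusion–exclusion:
Individual areas: |zone P| = 18, |zone Q| = 36, |zone R| = 14.
|zone P∩zone Q|: x∈[2,6], y∈[3,6] → 4·3 = 12.
|zone P∩zone R| = 0 (no overlap).
|zone Q∩zone R|: x∈[7,8], y∈[3,7] → 1·4 = 4.
|zone P∩zone Q∩zone R| = 0.
|zone P ∪ zone Q ∪ zone R| = 68 − 16 + 0 = 52.00.

52.00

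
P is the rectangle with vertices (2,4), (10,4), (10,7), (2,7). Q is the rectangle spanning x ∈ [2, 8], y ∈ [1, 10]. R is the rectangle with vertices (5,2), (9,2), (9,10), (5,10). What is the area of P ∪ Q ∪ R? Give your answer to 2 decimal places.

By inclusion–exclusion:
Individual areas: |P| = 24, |Q| = 54, |R| = 32.
|P∩Q|: x∈[2,8], y∈[4,7] → 6·3 = 18.
|P∩R|: x∈[5,9], y∈[4,7] → 4·3 = 12.
|Q∩R|: x∈[5,8], y∈[2,10] → 3·8 = 24.
|P∩Q∩R| = 9.
|P ∪ Q ∪ R| = 110 − 54 + 9 = 65.00.

65.00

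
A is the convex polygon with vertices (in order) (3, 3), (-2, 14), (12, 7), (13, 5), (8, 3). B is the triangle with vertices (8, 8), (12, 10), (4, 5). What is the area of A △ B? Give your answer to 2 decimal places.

74.50

|A| = 75.5, |B| = 2, |A∩B| = 1.5.
|A △ B| = |A| + |B| − 2·|A∩B| = 75.5 + 2 − 3 = 74.50.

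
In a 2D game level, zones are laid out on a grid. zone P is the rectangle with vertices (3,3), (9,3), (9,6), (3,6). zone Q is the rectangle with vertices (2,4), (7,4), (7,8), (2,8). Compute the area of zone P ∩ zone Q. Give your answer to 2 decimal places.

8.00

|zone P∩zone Q|: x∈[3,7], y∈[4,6] → 4·2 = 8.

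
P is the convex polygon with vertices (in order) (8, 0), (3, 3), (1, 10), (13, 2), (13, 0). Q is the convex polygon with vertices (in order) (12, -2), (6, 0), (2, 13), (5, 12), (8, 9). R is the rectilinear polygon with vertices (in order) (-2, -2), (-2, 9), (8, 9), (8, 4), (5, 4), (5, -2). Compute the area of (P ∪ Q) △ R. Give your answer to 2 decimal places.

109.63

|P ∪ Q| = 83.8689.
|(P ∪ Q) ∩ R| = 33.1189.
|(P ∪ Q) △ R| = 83.8689 + 92 − 66.2378 = 109.63.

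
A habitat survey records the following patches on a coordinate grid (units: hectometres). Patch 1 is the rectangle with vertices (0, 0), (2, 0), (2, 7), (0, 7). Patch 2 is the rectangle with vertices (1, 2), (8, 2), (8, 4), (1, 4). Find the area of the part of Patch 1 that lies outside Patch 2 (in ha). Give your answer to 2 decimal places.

12.00

|Patch 1∩Patch 2|: x∈[1,2], y∈[2,4] → 1·2 = 2.
|Patch 1| = 14.
|Patch 1 ∖ Patch 2| = |Patch 1| − |Patch 1∩Patch 2| = 14 − 2 = 12.00.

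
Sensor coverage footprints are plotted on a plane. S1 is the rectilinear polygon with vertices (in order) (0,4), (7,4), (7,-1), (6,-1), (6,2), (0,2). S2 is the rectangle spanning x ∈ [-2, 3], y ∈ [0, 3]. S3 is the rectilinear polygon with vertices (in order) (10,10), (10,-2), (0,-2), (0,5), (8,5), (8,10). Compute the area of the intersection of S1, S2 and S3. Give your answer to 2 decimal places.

The intersection is the polygon with vertices (0,3), (3,3), (3,2), (0,2).
By the shoelace formula its area is 3.00.

3.00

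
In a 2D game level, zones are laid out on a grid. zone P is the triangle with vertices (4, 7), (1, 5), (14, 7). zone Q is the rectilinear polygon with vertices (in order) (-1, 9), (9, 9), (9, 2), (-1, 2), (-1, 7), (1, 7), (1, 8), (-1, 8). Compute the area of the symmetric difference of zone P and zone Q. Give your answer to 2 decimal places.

61.85

|zone P| = 10, |zone Q| = 68, |zone P∩zone Q| = 8.0769.
|zone P △ zone Q| = |zone P| + |zone Q| − 2·|zone P∩zone Q| = 10 + 68 − 16.1538 = 61.85.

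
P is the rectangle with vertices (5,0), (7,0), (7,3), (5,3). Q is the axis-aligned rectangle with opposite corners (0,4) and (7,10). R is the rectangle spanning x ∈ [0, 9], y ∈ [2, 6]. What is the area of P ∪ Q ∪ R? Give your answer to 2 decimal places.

68.00

By inclusion–exclusion:
Individual areas: |P| = 6, |Q| = 42, |R| = 36.
|P∩Q| = 0 (no overlap).
|P∩R|: x∈[5,7], y∈[2,3] → 2·1 = 2.
|Q∩R|: x∈[0,7], y∈[4,6] → 7·2 = 14.
|P∩Q∩R| = 0.
|P ∪ Q ∪ R| = 84 − 16 + 0 = 68.00.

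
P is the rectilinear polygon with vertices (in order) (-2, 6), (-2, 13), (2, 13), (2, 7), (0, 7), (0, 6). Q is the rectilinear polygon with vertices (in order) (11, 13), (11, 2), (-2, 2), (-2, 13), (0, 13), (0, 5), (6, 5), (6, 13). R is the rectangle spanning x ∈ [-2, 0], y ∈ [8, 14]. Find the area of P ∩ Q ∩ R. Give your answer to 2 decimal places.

10.00

The intersection is the polygon with vertices (0,13), (0,8), (-2,8), (-2,13).
By the shoelace formula its area is 10.00.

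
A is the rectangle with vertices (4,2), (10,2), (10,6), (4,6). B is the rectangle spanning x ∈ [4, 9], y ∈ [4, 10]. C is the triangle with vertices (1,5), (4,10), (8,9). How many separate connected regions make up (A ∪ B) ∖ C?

(A ∪ B) ∖ C is a single connected region.

1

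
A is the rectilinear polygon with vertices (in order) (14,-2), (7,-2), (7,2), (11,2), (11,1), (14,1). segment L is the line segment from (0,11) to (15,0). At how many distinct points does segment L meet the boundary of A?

2

The segment meets the boundary at (14,0.733), (13.636,1).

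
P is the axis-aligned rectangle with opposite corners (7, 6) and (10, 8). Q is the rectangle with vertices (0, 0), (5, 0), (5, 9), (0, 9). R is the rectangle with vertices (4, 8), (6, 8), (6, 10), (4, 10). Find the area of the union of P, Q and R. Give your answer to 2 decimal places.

54.00

By inclusion–exclusion:
Individual areas: |P| = 6, |Q| = 45, |R| = 4.
|P∩Q| = 0 (no overlap).
|P∩R| = 0 (no overlap).
|Q∩R|: x∈[4,5], y∈[8,9] → 1·1 = 1.
|P∩Q∩R| = 0.
|P ∪ Q ∪ R| = 55 − 1 + 0 = 54.00.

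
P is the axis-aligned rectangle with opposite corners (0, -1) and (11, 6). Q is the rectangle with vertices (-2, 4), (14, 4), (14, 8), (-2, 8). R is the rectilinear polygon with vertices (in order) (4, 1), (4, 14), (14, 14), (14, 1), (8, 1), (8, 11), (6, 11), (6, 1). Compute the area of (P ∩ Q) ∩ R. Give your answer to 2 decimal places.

10.00

|P ∩ Q| = 22.
|(P ∩ Q) ∩ R| = 10.00.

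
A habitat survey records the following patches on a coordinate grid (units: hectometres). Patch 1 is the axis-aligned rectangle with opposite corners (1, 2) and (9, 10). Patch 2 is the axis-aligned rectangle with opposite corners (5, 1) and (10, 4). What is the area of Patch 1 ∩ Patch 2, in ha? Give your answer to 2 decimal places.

|Patch 1∩Patch 2|: x∈[5,9], y∈[2,4] → 4·2 = 8.

8.00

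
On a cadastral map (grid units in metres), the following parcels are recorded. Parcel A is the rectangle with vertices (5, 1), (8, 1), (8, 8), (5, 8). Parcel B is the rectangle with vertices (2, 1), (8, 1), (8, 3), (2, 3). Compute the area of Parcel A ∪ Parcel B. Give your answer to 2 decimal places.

By inclusion–exclusion:
Individual areas: |Parcel A| = 21, |Parcel B| = 12.
|Parcel A∩Parcel B|: x∈[5,8], y∈[1,3] → 3·2 = 6.
|Parcel A ∪ Parcel B| = 33 − 6 = 27.00.

27.00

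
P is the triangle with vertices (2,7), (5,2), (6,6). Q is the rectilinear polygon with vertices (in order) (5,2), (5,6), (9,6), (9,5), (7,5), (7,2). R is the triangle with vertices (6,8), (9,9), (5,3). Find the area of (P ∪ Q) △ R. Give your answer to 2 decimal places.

|P ∪ Q| = 16.5.
|(P ∪ Q) ∩ R| = 2.119.
|(P ∪ Q) △ R| = 16.5 + 7 − 4.2381 = 19.26.

19.26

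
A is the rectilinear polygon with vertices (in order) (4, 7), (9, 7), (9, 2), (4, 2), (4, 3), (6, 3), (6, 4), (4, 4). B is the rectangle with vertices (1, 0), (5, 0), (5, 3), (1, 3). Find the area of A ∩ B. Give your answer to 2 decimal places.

1.00

The intersection is the polygon with vertices (4,2), (4,3), (5,3), (5,2).
By the shoelace formula its area is 1.00.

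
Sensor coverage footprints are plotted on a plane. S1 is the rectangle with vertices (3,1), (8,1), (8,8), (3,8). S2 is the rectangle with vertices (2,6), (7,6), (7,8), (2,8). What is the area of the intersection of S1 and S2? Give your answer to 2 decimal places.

|S1∩S2|: x∈[3,7], y∈[6,8] → 4·2 = 8.

8.00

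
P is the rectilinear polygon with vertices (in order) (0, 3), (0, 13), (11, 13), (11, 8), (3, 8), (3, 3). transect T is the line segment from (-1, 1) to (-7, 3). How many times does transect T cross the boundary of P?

0

The segment lies entirely outside P and never meets its boundary.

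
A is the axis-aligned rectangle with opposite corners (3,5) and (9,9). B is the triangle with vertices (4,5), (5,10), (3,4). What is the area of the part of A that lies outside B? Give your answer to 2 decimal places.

22.40

|A| = 24, |A∩B| = 1.6.
|A ∖ B| = |A| − |A∩B| = 24 − 1.6 = 22.40.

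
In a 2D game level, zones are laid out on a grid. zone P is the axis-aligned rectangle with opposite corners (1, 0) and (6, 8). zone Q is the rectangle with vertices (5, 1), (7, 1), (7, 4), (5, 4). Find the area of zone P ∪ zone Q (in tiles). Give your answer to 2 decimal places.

43.00

By inclusion–exclusion:
Individual areas: |zone P| = 40, |zone Q| = 6.
|zone P∩zone Q|: x∈[5,6], y∈[1,4] → 1·3 = 3.
|zone P ∪ zone Q| = 46 − 3 = 43.00.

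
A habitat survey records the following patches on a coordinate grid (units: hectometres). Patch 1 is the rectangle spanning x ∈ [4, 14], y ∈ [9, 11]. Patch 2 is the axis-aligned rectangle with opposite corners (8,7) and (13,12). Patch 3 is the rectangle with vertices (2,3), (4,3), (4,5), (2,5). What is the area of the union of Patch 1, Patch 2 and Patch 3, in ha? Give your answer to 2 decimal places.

By inclusion–exclusion:
Individual areas: |Patch 1| = 20, |Patch 2| = 25, |Patch 3| = 4.
|Patch 1∩Patch 2|: x∈[8,13], y∈[9,11] → 5·2 = 10.
|Patch 1∩Patch 3| = 0 (no overlap).
|Patch 2∩Patch 3| = 0 (no overlap).
|Patch 1∩Patch 2∩Patch 3| = 0.
|Patch 1 ∪ Patch 2 ∪ Patch 3| = 49 − 10 + 0 = 39.00.

39.00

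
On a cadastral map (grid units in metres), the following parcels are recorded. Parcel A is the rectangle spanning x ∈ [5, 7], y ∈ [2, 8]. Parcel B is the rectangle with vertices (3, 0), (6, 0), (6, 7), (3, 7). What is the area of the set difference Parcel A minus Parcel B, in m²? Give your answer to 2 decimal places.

|Parcel A∩Parcel B|: x∈[5,6], y∈[2,7] → 1·5 = 5.
|Parcel A| = 12.
|Parcel A ∖ Parcel B| = |Parcel A| − |Parcel A∩Parcel B| = 12 − 5 = 7.00.

7.00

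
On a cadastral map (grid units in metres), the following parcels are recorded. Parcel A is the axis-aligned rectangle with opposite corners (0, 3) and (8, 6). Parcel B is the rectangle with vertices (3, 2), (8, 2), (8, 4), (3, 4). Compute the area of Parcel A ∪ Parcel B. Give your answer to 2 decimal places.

29.00

By inclusion–exclusion:
Individual areas: |Parcel A| = 24, |Parcel B| = 10.
|Parcel A∩Parcel B|: x∈[3,8], y∈[3,4] → 5·1 = 5.
|Parcel A ∪ Parcel B| = 34 − 5 = 29.00.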